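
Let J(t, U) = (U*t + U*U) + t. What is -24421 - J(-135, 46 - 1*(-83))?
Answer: -23512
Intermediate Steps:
J(t, U) = t + U² + U*t (J(t, U) = (U*t + U²) + t = (U² + U*t) + t = t + U² + U*t)
-24421 - J(-135, 46 - 1*(-83)) = -24421 - (-135 + (46 - 1*(-83))² + (46 - 1*(-83))*(-135)) = -24421 - (-135 + (46 + 83)² + (46 + 83)*(-135)) = -24421 - (-135 + 129² + 129*(-135)) = -24421 - (-135 + 16641 - 17415) = -24421 - 1*(-909) = -24421 + 909 = -23512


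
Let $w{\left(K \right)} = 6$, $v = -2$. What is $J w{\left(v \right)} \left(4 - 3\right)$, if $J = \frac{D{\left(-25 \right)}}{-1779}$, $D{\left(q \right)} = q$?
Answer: $\frac{50}{593} \approx 0.084317$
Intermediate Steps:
$J = \frac{25}{1779}$ ($J = - \frac{25}{-1779} = \left(-25\right) \left(- \frac{1}{1779}\right) = \frac{25}{1779} \approx 0.014053$)
$J w{\left(v \right)} \left(4 - 3\right) = \frac{25 \cdot 6 \left(4 - 3\right)}{1779} = \frac{25 \cdot 6 \cdot 1}{1779} = \frac{25}{1779} \cdot 6 = \frac{50}{593}$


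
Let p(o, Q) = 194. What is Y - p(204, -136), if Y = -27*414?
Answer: -11372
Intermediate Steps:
Y = -11178
Y - p(204, -136) = -11178 - 1*194 = -11178 - 194 = -11372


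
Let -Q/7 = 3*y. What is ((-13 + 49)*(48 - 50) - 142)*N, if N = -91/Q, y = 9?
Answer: -2782/27 ≈ -103.04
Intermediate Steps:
Q = -189 (Q = -21*9 = -7*27 = -189)
N = 13/27 (N = -91/(-189) = -91*(-1/189) = 13/27 ≈ 0.48148)
((-13 + 49)*(48 - 50) - 142)*N = ((-13 + 49)*(48 - 50) - 142)*(13/27) = (36*(-2) - 142)*(13/27) = (-72 - 142)*(13/27) = -214*13/27 = -2782/27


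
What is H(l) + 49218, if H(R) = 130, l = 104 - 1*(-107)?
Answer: 49348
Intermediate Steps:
l = 211 (l = 104 + 107 = 211)
H(l) + 49218 = 130 + 49218 = 49348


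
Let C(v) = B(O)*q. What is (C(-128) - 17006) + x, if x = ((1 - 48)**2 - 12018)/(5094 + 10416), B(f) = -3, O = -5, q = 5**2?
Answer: -264936119/15510 ≈ -17082.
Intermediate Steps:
q = 25
C(v) = -75 (C(v) = -3*25 = -75)
x = -9809/15510 (x = ((-47)**2 - 12018)/15510 = (2209 - 12018)*(1/15510) = -9809*1/15510 = -9809/15510 ≈ -0.63243)
(C(-128) - 17006) + x = (-75 - 17006) - 9809/15510 = -17081 - 9809/15510 = -264936119/15510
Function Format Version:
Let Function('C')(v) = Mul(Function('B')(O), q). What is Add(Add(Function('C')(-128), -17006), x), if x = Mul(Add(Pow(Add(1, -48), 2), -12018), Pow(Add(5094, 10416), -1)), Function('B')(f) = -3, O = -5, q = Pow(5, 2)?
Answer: Rational(-264936119, 15510) ≈ -17082.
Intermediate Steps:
q = 25
Function('C')(v) = -75 (Function('C')(v) = Mul(-3, 25) = -75)
x = Rational(-9809, 15510) (x = Mul(Add(Pow(-47, 2), -12018), Pow(15510, -1)) = Mul(Add(2209, -12018), Rational(1, 15510)) = Mul(-9809, Rational(1, 15510)) = Rational(-9809, 15510) ≈ -0.63243)
Add(Add(Function('C')(-128), -17006), x) = Add(Add(-75, -17006), Rational(-9809, 15510)) = Add(-17081, Rational(-9809, 15510)) = Rational(-264936119, 15510)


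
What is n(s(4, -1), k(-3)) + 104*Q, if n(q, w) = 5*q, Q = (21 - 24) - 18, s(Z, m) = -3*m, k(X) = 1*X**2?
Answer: -2169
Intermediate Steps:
k(X) = X**2
Q = -21 (Q = -3 - 18 = -21)
n(s(4, -1), k(-3)) + 104*Q = 5*(-3*(-1)) + 104*(-21) = 5*3 - 2184 = 15 - 2184 = -2169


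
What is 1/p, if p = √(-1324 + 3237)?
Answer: √1913/1913 ≈ 0.022863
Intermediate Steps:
p = √1913 ≈ 43.738
1/p = 1/(√1913) = √1913/1913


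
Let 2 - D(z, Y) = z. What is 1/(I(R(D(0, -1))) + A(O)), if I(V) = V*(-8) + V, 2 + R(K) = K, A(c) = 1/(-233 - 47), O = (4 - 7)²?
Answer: -280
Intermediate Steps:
D(z, Y) = 2 - z
O = 9 (O = (-3)² = 9)
A(c) = -1/280 (A(c) = 1/(-280) = -1/280)
R(K) = -2 + K
I(V) = -7*V (I(V) = -8*V + V = -7*V)
1/(I(R(D(0, -1))) + A(O)) = 1/(-7*(-2 + (2 - 1*0)) - 1/280) = 1/(-7*(-2 + (2 + 0)) - 1/280) = 1/(-7*(-2 + 2) - 1/280) = 1/(-7*0 - 1/280) = 1/(0 - 1/280) = 1/(-1/280) = -280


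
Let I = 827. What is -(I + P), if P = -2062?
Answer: 1235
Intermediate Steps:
-(I + P) = -(827 - 2062) = -1*(-1235) = 1235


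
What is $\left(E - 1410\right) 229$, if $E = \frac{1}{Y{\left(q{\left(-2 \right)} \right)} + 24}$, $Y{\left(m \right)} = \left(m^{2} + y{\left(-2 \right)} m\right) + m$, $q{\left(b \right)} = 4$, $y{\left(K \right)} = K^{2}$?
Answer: $- \frac{19373171}{60} \approx -3.2289 \cdot 10^{5}$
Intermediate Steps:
$Y{\left(m \right)} = m^{2} + 5 m$ ($Y{\left(m \right)} = \left(m^{2} + \left(-2\right)^{2} m\right) + m = \left(m^{2} + 4 m\right) + m = m^{2} + 5 m$)
$E = \frac{1}{60}$ ($E = \frac{1}{4 \left(5 + 4\right) + 24} = \frac{1}{4 \cdot 9 + 24} = \frac{1}{36 + 24} = \frac{1}{60} \approx 0.016667$)
$\left(E - 1410\right) 229 = \left(\frac{1}{60} - 1410\right) 229 = \left(- \frac{84599}{60}\right) 229 = - \frac{19373171}{60}$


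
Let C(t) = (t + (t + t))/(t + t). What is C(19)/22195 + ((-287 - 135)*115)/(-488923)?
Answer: 2155713469/21703291970 ≈ 0.099327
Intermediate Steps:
C(t) = 3/2 (C(t) = (t + 2*t)/((2*t)) = (3*t)*(1/(2*t)) = 3/2)
C(19)/22195 + ((-287 - 135)*115)/(-488923) = (3/2)/22195 + ((-287 - 135)*115)/(-488923) = (3/2)*(1/22195) - 422*115*(-1/488923) = 3/44390 - 48530*(-1/488923) = 3/44390 + 48530/488923 = 2155713469/21703291970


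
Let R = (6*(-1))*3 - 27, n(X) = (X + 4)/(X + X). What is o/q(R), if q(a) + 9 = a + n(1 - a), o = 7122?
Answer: -327612/2459 ≈ -133.23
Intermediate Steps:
n(X) = (4 + X)/(2*X) (n(X) = (4 + X)/((2*X)) = (4 + X)*(1/(2*X)) = (4 + X)/(2*X))
R = -45 (R = -6*3 - 27 = -18 - 27 = -45)
q(a) = -9 + a + (5 - a)/(2*(1 - a)) (q(a) = -9 + (a + (4 + (1 - a))/(2*(1 - a))) = -9 + (a + (5 - a)/(2*(1 - a))) = -9 + a + (5 - a)/(2*(1 - a)))
o/q(R) = 7122/(((13 - 19*(-45) + 2*(-45)²)/(2*(-1 - 45)))) = 7122/(((½)*(13 + 855 + 2*2025)/(-46))) = 7122/(((½)*(-1/46)*(13 + 855 + 4050))) = 7122/(((½)*(-1/46)*4918)) = 7122/(-2459/46) = 7122*(-46/2459) = -327612/2459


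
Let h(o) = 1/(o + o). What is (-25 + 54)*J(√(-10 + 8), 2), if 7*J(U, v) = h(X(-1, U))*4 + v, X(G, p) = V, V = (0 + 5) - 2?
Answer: 232/21 ≈ 11.048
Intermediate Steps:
V = 3 (V = 5 - 2 = 3)
X(G, p) = 3
h(o) = 1/(2*o)
J(U, v) = 2/21 + v/7 (J(U, v) = (((½)/3)*4 + v)/7 = (((½)*(⅓))*4 + v)/7 = ((⅙)*4 + v)/7 = (⅔ + v)/7 = 2/21 + v/7)
(-25 + 54)*J(√(-10 + 8), 2) = (-25 + 54)*(2/21 + (⅐)*2) = 29*(2/21 + 2/7) = 29*(8/21) = 232/21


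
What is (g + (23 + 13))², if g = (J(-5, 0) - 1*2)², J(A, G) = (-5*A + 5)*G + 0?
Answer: 1600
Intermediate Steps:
J(A, G) = G*(5 - 5*A) (J(A, G) = (5 - 5*A)*G + 0 = G*(5 - 5*A) + 0 = G*(5 - 5*A))
g = 4 (g = (5*0*(1 - 1*(-5)) - 1*2)² = (5*0*(1 + 5) - 2)² = (5*0*6 - 2)² = (0 - 2)² = (-2)² = 4)
(g + (23 + 13))² = (4 + (23 + 13))² = (4 + 36)² = 40² = 1600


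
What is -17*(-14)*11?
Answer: 2618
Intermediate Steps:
-17*(-14)*11 = 238*11 = 2618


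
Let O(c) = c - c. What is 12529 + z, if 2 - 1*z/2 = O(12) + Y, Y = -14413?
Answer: 41359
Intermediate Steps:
O(c) = 0
z = 28830 (z = 4 - 2*(0 - 14413) = 4 - 2*(-14413) = 4 + 28826 = 28830)
12529 + z = 12529 + 28830 = 41359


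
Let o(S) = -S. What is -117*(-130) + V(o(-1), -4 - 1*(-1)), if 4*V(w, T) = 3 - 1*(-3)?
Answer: 30423/2 ≈ 15212.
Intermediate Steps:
V(w, T) = 3/2 (V(w, T) = (3 - 1*(-3))/4 = (3 + 3)/4 = (¼)*6 = 3/2)
-117*(-130) + V(o(-1), -4 - 1*(-1)) = -117*(-130) + 3/2 = 15210 + 3/2 = 30423/2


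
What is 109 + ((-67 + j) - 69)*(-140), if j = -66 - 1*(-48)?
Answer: 21669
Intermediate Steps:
j = -18 (j = -66 + 48 = -18)
109 + ((-67 + j) - 69)*(-140) = 109 + ((-67 - 18) - 69)*(-140) = 109 + (-85 - 69)*(-140) = 109 - 154*(-140) = 109 + 21560 = 21669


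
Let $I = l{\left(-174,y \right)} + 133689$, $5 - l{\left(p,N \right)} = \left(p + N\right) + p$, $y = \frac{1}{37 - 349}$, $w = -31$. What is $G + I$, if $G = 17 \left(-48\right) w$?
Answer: $\frac{49713457}{312} \approx 1.5934 \cdot 10^{5}$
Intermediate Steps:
$y = - \frac{1}{312}$ ($y = \frac{1}{-312} = - \frac{1}{312} \approx -0.0032051$)
$l{\left(p,N \right)} = 5 - N - 2 p$ ($l{\left(p,N \right)} = 5 - \left(\left(p + N\right) + p\right) = 5 - \left(\left(N + p\right) + p\right) = 5 - \left(N + 2 p\right) = 5 - N - 2 p$)
$G = 25296$ ($G = 17 \left(-48\right) \left(-31\right) = \left(-816\right) \left(-31\right) = 25296$)
$I = \frac{41821105}{312}$ ($I = \left(5 - - \frac{1}{312} - -348\right) + 133689 = \left(5 + \frac{1}{312} + 348\right) + 133689 = \frac{110137}{312} + 133689 = \frac{41821105}{312} \approx 1.3404 \cdot 10^{5}$)
$G + I = 25296 + \frac{41821105}{312} = \frac{49713457}{312}$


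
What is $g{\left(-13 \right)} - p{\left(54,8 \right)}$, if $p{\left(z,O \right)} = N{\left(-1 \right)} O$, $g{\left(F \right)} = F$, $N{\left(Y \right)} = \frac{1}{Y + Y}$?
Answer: $-9$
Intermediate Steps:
$N{\left(Y \right)} = \frac{1}{2 Y}$
$p{\left(z,O \right)} = - \frac{O}{2}$ ($p{\left(z,O \right)} = \frac{1}{2 \left(-1\right)} O = \frac{1}{2} \left(-1\right) O = - \frac{O}{2}$)
$g{\left(-13 \right)} - p{\left(54,8 \right)} = -13 - \left(- \frac{1}{2}\right) 8 = -13 - -4 = -13 + 4 = -9$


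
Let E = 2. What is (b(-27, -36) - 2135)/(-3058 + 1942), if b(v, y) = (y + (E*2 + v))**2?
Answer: -673/558 ≈ -1.2061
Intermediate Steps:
b(v, y) = (4 + v + y)**2 (b(v, y) = (y + (2*2 + v))**2 = (y + (4 + v))**2 = (4 + v + y)**2)
(b(-27, -36) - 2135)/(-3058 + 1942) = ((4 - 27 - 36)**2 - 2135)/(-3058 + 1942) = ((-59)**2 - 2135)/(-1116) = (3481 - 2135)*(-1/1116) = 1346*(-1/1116) = -673/558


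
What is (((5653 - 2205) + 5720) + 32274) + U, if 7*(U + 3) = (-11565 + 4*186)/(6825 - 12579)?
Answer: 556363621/13426 ≈ 41439.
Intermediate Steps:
U = -36671/13426 (U = -3 + ((-11565 + 4*186)/(6825 - 12579))/7 = -3 + ((-11565 + 744)/(-5754))/7 = -3 + (-10821*(-1/5754))/7 = -3 + (⅐)*(3607/1918) = -3 + 3607/13426 = -36671/13426 ≈ -2.7313)
(((5653 - 2205) + 5720) + 32274) + U = (((5653 - 2205) + 5720) + 32274) - 36671/13426 = ((3448 + 5720) + 32274) - 36671/13426 = (9168 + 32274) - 36671/13426 = 41442 - 36671/13426 = 556363621/13426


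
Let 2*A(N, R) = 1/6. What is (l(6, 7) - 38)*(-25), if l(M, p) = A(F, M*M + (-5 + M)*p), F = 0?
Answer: 11375/12 ≈ 947.92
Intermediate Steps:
A(N, R) = 1/12 (A(N, R) = (½)/6 = (½)*(⅙) = 1/12)
l(M, p) = 1/12
(l(6, 7) - 38)*(-25) = (1/12 - 38)*(-25) = -455/12*(-25) = 11375/12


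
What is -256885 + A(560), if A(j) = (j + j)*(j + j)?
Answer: 997515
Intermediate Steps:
A(j) = 4*j² (A(j) = (2*j)*(2*j) = 4*j²)
-256885 + A(560) = -256885 + 4*560² = -256885 + 4*313600 = -256885 + 1254400 = 997515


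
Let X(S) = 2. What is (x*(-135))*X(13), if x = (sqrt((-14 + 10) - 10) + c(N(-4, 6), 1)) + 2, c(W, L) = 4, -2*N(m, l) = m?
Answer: -1620 - 270*I*sqrt(14) ≈ -1620.0 - 1010.2*I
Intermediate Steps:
N(m, l) = -m/2
x = 6 + I*sqrt(14) (x = (sqrt((-14 + 10) - 10) + 4) + 2 = (sqrt(-4 - 10) + 4) + 2 = (sqrt(-14) + 4) + 2 = (I*sqrt(14) + 4) + 2 = (4 + I*sqrt(14)) + 2 = 6 + I*sqrt(14) ≈ 6.0 + 3.7417*I)
(x*(-135))*X(13) = ((6 + I*sqrt(14))*(-135))*2 = (-810 - 135*I*sqrt(14))*2 = -1620 - 270*I*sqrt(14)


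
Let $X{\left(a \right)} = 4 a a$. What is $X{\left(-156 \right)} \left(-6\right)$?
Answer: $-584064$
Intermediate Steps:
$X{\left(a \right)} = 4 a^{2}$
$X{\left(-156 \right)} \left(-6\right) = 4 \left(-156\right)^{2} \left(-6\right) = 4 \cdot 24336 \left(-6\right) = 97344 \left(-6\right) = -584064$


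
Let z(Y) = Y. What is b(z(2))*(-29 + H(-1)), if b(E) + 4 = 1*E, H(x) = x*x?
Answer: 56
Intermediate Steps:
H(x) = x²
b(E) = -4 + E (b(E) = -4 + 1*E = -4 + E)
b(z(2))*(-29 + H(-1)) = (-4 + 2)*(-29 + (-1)²) = -2*(-29 + 1) = -2*(-28) = 56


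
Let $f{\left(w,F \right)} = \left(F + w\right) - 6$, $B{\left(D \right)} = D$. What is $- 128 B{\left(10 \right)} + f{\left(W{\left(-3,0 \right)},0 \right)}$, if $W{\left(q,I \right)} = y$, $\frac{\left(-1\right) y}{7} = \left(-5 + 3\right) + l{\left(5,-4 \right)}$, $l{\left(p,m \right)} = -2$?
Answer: $-1258$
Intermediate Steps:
$y = 28$ ($y = - 7 \left(\left(-5 + 3\right) - 2\right) = - 7 \left(-2 - 2\right) = \left(-7\right) \left(-4\right) = 28$)
$W{\left(q,I \right)} = 28$
$f{\left(w,F \right)} = -6 + F + w$ ($f{\left(w,F \right)} = \left(F + w\right) - 6 = -6 + F + w$)
$- 128 B{\left(10 \right)} + f{\left(W{\left(-3,0 \right)},0 \right)} = \left(-128\right) 10 + \left(-6 + 0 + 28\right) = -1280 + 22 = -1258$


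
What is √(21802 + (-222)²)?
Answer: √71086 ≈ 266.62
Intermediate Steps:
√(21802 + (-222)²) = √(21802 + 49284) = √71086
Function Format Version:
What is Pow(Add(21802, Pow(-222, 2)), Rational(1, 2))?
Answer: Pow(71086, Rational(1, 2)) ≈ 266.62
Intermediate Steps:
Pow(Add(21802, Pow(-222, 2)), Rational(1, 2)) = Pow(Add(21802, 49284), Rational(1, 2)) = Pow(71086, Rational(1, 2))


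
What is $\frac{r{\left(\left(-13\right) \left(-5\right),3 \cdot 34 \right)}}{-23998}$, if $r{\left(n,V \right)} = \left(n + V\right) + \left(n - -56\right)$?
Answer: $- \frac{144}{11999} \approx -0.012001$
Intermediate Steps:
$r{\left(n,V \right)} = 56 + V + 2 n$ ($r{\left(n,V \right)} = \left(V + n\right) + \left(n + 56\right) = \left(V + n\right) + \left(56 + n\right) = 56 + V + 2 n$)
$\frac{r{\left(\left(-13\right) \left(-5\right),3 \cdot 34 \right)}}{-23998} = \frac{56 + 3 \cdot 34 + 2 \left(\left(-13\right) \left(-5\right)\right)}{-23998} = \left(56 + 102 + 2 \cdot 65\right) \left(- \frac{1}{23998}\right) = \left(56 + 102 + 130\right) \left(- \frac{1}{23998}\right) = 288 \left(- \frac{1}{23998}\right) = - \frac{144}{11999}$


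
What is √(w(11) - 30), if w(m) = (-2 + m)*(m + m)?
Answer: 2*√42 ≈ 12.961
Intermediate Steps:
w(m) = 2*m*(-2 + m) (w(m) = (-2 + m)*(2*m) = 2*m*(-2 + m))
√(w(11) - 30) = √(2*11*(-2 + 11) - 30) = √(2*11*9 - 30) = √(198 - 30) = √168 = 2*√42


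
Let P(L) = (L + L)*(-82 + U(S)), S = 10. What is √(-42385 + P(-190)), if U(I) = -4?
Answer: I*√9705 ≈ 98.514*I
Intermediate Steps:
P(L) = -172*L (P(L) = (L + L)*(-82 - 4) = (2*L)*(-86) = -172*L)
√(-42385 + P(-190)) = √(-42385 - 172*(-190)) = √(-42385 + 32680) = √(-9705) = I*√9705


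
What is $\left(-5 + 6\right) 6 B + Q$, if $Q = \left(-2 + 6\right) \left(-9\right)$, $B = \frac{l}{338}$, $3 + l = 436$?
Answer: $- \frac{4785}{169} \approx -28.314$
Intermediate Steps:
$l = 433$ ($l = -3 + 436 = 433$)
$B = \frac{433}{338} \approx 1.2811$
$Q = -36$ ($Q = 4 \left(-9\right) = -36$)
$\left(-5 + 6\right) 6 B + Q = \left(-5 + 6\right) 6 \cdot \frac{433}{338} - 36 = 1 \cdot 6 \cdot \frac{433}{338} - 36 = 6 \cdot \frac{433}{338} - 36 = \frac{1299}{169} - 36 = - \frac{4785}{169}$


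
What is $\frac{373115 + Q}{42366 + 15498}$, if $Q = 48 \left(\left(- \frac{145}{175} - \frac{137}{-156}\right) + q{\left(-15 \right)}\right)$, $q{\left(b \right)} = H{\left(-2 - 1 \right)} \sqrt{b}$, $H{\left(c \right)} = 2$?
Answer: $\frac{169768409}{26328120} + \frac{4 i \sqrt{15}}{2411} \approx 6.4482 + 0.0064255 i$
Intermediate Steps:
$q{\left(b \right)} = 2 \sqrt{b}$
$Q = \frac{1084}{455} + 96 i \sqrt{15}$ ($Q = 48 \left(\left(- \frac{145}{175} - \frac{137}{-156}\right) + 2 \sqrt{-15}\right) = 48 \left(\left(\left(-145\right) \frac{1}{175} - - \frac{137}{156}\right) + 2 i \sqrt{15}\right) = 48 \left(\left(- \frac{29}{35} + \frac{137}{156}\right) + 2 i \sqrt{15}\right) = 48 \left(\frac{271}{5460} + 2 i \sqrt{15}\right) = \frac{1084}{455} + 96 i \sqrt{15} \approx 2.3824 + 371.81 i$)
$\frac{373115 + Q}{42366 + 15498} = \frac{373115 + \left(\frac{1084}{455} + 96 i \sqrt{15}\right)}{42366 + 15498} = \frac{\frac{169768409}{455} + 96 i \sqrt{15}}{57864} = \left(\frac{169768409}{455} + 96 i \sqrt{15}\right) \frac{1}{57864} = \frac{169768409}{26328120} + \frac{4 i \sqrt{15}}{2411}$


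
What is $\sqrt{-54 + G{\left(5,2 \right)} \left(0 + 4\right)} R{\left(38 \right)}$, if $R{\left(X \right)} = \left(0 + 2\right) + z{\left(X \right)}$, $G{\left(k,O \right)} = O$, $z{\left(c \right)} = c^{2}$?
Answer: $1446 i \sqrt{46} \approx 9807.3 i$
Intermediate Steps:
$R{\left(X \right)} = 2 + X^{2}$ ($R{\left(X \right)} = \left(0 + 2\right) + X^{2} = 2 + X^{2}$)
$\sqrt{-54 + G{\left(5,2 \right)} \left(0 + 4\right)} R{\left(38 \right)} = \sqrt{-54 + 2 \left(0 + 4\right)} \left(2 + 38^{2}\right) = \sqrt{-54 + 2 \cdot 4} \left(2 + 1444\right) = \sqrt{-54 + 8} \cdot 1446 = \sqrt{-46} \cdot 1446 = i \sqrt{46} \cdot 1446 = 1446 i \sqrt{46}$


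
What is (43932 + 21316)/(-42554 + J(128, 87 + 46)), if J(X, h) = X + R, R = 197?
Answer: -65248/42229 ≈ -1.5451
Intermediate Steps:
J(X, h) = 197 + X (J(X, h) = X + 197 = 197 + X)
(43932 + 21316)/(-42554 + J(128, 87 + 46)) = (43932 + 21316)/(-42554 + (197 + 128)) = 65248/(-42554 + 325) = 65248/(-42229) = 65248*(-1/42229) = -65248/42229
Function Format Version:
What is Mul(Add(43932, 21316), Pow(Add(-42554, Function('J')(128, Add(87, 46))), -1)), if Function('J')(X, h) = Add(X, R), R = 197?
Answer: Rational(-65248, 42229) ≈ -1.5451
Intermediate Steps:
Function('J')(X, h) = Add(197, X) (Function('J')(X, h) = Add(X, 197) = Add(197, X))
Mul(Add(43932, 21316), Pow(Add(-42554, Function('J')(128, Add(87, 46))), -1)) = Mul(Add(43932, 21316), Pow(Add(-42554, Add(197, 128)), -1)) = Mul(65248, Pow(Add(-42554, 325), -1)) = Mul(65248, Pow(-42229, -1)) = Mul(65248, Rational(-1, 42229)) = Rational(-65248, 42229)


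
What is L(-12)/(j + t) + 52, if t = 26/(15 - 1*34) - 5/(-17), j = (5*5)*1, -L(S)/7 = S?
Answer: 5107/92 ≈ 55.511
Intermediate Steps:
L(S) = -7*S
j = 25 (j = 25*1 = 25)
t = -347/323 (t = 26/(15 - 34) - 5*(-1/17) = 26/(-19) + 5/17 = 26*(-1/19) + 5/17 = -26/19 + 5/17 = -347/323 ≈ -1.0743)
L(-12)/(j + t) + 52 = (-7*(-12))/(25 - 347/323) + 52 = 84/(7728/323) + 52 = (323/7728)*84 + 52 = 323/92 + 52 = 5107/92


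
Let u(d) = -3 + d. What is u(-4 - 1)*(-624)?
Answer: 4992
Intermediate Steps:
u(-4 - 1)*(-624) = (-3 + (-4 - 1))*(-624) = (-3 - 5)*(-624) = -8*(-624) = 4992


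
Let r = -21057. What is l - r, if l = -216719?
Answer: -195662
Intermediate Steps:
l - r = -216719 - 1*(-21057) = -216719 + 21057 = -195662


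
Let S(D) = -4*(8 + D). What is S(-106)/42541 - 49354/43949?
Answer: -2082340506/1869634409 ≈ -1.1138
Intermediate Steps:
S(D) = -32 - 4*D
S(-106)/42541 - 49354/43949 = (-32 - 4*(-106))/42541 - 49354/43949 = (-32 + 424)*(1/42541) - 49354*1/43949 = 392*(1/42541) - 49354/43949 = 392/42541 - 49354/43949 = -2082340506/1869634409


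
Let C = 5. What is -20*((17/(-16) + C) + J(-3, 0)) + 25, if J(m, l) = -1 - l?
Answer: -135/4 ≈ -33.750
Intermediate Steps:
-20*((17/(-16) + C) + J(-3, 0)) + 25 = -20*((17/(-16) + 5) + (-1 - 1*0)) + 25 = -20*((17*(-1/16) + 5) + (-1 + 0)) + 25 = -20*((-17/16 + 5) - 1) + 25 = -20*(63/16 - 1) + 25 = -20*47/16 + 25 = -235/4 + 25 = -135/4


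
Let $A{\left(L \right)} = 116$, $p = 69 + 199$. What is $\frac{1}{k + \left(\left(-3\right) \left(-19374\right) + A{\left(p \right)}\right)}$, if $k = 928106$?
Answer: $\frac{1}{986344} \approx 1.0138 \cdot 10^{-6}$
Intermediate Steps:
$p = 268$
$\frac{1}{k + \left(\left(-3\right) \left(-19374\right) + A{\left(p \right)}\right)} = \frac{1}{928106 + \left(\left(-3\right) \left(-19374\right) + 116\right)} = \frac{1}{928106 + \left(58122 + 116\right)} = \frac{1}{928106 + 58238} = \frac{1}{986344}$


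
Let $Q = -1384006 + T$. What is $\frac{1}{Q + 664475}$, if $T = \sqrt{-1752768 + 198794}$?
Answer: $- \frac{719531}{517726413935} - \frac{i \sqrt{1553974}}{517726413935} \approx -1.3898 \cdot 10^{-6} - 2.4078 \cdot 10^{-9} i$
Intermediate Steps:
$T = i \sqrt{1553974}$ ($T = \sqrt{-1553974} = i \sqrt{1553974} \approx 1246.6 i$)
$Q = -1384006 + i \sqrt{1553974} \approx -1.384 \cdot 10^{6} + 1246.6 i$
$\frac{1}{Q + 664475} = \frac{1}{\left(-1384006 + i \sqrt{1553974}\right) + 664475} = \frac{1}{-719531 + i \sqrt{1553974}}$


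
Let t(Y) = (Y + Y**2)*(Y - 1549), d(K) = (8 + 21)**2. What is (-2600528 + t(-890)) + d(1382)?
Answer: -1932360877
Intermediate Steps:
d(K) = 841 (d(K) = 29**2 = 841)
t(Y) = (-1549 + Y)*(Y + Y**2) (t(Y) = (Y + Y**2)*(-1549 + Y) = (-1549 + Y)*(Y + Y**2))
(-2600528 + t(-890)) + d(1382) = (-2600528 - 890*(-1549 + (-890)**2 - 1548*(-890))) + 841 = (-2600528 - 890*(-1549 + 792100 + 1377720)) + 841 = (-2600528 - 890*2168271) + 841 = (-2600528 - 1929761190) + 841 = -1932361718 + 841 = -1932360877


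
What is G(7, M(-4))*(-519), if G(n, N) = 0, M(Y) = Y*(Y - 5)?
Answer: 0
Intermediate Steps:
M(Y) = Y*(-5 + Y)
G(7, M(-4))*(-519) = 0*(-519) = 0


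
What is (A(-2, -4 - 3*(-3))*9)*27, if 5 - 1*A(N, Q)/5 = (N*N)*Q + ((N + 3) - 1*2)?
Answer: -17010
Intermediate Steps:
A(N, Q) = 20 - 5*N - 5*Q*N² (A(N, Q) = 25 - 5*((N*N)*Q + ((N + 3) - 1*2)) = 25 - 5*(N²*Q + ((3 + N) - 2)) = 25 - 5*(Q*N² + (1 + N)) = 25 - 5*(1 + N + Q*N²) = 25 + (-5 - 5*N - 5*Q*N²) = 20 - 5*N - 5*Q*N²)
(A(-2, -4 - 3*(-3))*9)*27 = ((20 - 5*(-2) - 5*(-4 - 3*(-3))*(-2)²)*9)*27 = ((20 + 10 - 5*(-4 + 9)*4)*9)*27 = ((20 + 10 - 5*5*4)*9)*27 = ((20 + 10 - 100)*9)*27 = -70*9*27 = -630*27 = -17010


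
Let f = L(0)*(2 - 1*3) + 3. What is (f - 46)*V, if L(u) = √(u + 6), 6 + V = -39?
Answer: 1935 + 45*√6 ≈ 2045.2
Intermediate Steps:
V = -45 (V = -6 - 39 = -45)
L(u) = √(6 + u)
f = 3 - √6 (f = √(6 + 0)*(2 - 1*3) + 3 = √6*(2 - 3) + 3 = √6*(-1) + 3 = -√6 + 3 = 3 - √6 ≈ 0.55051)
(f - 46)*V = ((3 - √6) - 46)*(-45) = (-43 - √6)*(-45) = 1935 + 45*√6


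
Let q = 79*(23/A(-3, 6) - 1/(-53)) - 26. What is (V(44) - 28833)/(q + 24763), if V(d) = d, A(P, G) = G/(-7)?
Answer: -9154902/7192733 ≈ -1.2728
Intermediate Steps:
A(P, G) = -G/7 (A(P, G) = G*(-⅐) = -G/7)
q = -681901/318 (q = 79*(23/((-⅐*6)) - 1/(-53)) - 26 = 79*(23/(-6/7) - 1*(-1/53)) - 26 = 79*(23*(-7/6) + 1/53) - 26 = 79*(-161/6 + 1/53) - 26 = 79*(-8527/318) - 26 = -673633/318 - 26 = -681901/318 ≈ -2144.3)
(V(44) - 28833)/(q + 24763) = (44 - 28833)/(-681901/318 + 24763) = -28789/7192733/318 = -28789*318/7192733 = -9154902/7192733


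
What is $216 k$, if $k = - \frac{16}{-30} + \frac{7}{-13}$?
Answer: $- \frac{72}{65} \approx -1.1077$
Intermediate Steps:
$k = - \frac{1}{195}$ ($k = \left(-16\right) \left(- \frac{1}{30}\right) + 7 \left(- \frac{1}{13}\right) = \frac{8}{15} - \frac{7}{13} = - \frac{1}{195} \approx -0.0051282$)
$216 k = 216 \left(- \frac{1}{195}\right) = - \frac{72}{65}$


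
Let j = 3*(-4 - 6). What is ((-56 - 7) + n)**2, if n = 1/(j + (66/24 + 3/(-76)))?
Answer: 4273106161/1075369 ≈ 3973.6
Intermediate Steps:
j = -30 (j = 3*(-10) = -30)
n = -38/1037 (n = 1/(-30 + (66/24 + 3/(-76))) = 1/(-30 + (66*(1/24) + 3*(-1/76))) = 1/(-30 + (11/4 - 3/76)) = 1/(-30 + 103/38) = 1/(-1037/38) = -38/1037 ≈ -0.036644)
((-56 - 7) + n)**2 = ((-56 - 7) - 38/1037)**2 = (-63 - 38/1037)**2 = (-65369/1037)**2 = 4273106161/1075369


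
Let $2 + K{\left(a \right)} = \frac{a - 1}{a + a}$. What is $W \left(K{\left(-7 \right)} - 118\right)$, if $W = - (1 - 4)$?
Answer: $- \frac{2508}{7} \approx -358.29$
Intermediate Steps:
$K{\left(a \right)} = -2 + \frac{-1 + a}{2 a}$ ($K{\left(a \right)} = -2 + \frac{a - 1}{a + a} = -2 + \frac{-1 + a}{2 a}$)
$W = 3$ ($W = \left(-1\right) \left(-3\right) = 3$)
$W \left(K{\left(-7 \right)} - 118\right) = 3 \left(\frac{-1 - -21}{2 \left(-7\right)} - 118\right) = 3 \left(\frac{1}{2} \left(- \frac{1}{7}\right) \left(-1 + 21\right) - 118\right) = 3 \left(\frac{1}{2} \left(- \frac{1}{7}\right) 20 - 118\right) = 3 \left(- \frac{10}{7} - 118\right) = 3 \left(- \frac{836}{7}\right) = - \frac{2508}{7}$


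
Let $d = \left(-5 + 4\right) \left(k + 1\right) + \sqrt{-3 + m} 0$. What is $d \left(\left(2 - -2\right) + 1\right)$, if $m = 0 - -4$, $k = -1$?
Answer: $0$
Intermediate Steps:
$m = 4$ ($m = 0 + 4 = 4$)
$d = 0$ ($d = \left(-5 + 4\right) \left(-1 + 1\right) + \sqrt{-3 + 4} \cdot 0 = \left(-1\right) 0 + \sqrt{1} \cdot 0 = 0 + 1 \cdot 0 = 0 + 0 = 0$)
$d \left(\left(2 - -2\right) + 1\right) = 0 \left(\left(2 - -2\right) + 1\right) = 0 \left(\left(2 + 2\right) + 1\right) = 0 \left(4 + 1\right) = 0 \cdot 5 = 0$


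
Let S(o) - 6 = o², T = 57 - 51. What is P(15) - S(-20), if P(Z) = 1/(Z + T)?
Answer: -8525/21 ≈ -405.95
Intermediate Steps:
T = 6
S(o) = 6 + o²
P(Z) = 1/(6 + Z) (P(Z) = 1/(Z + 6) = 1/(6 + Z))
P(15) - S(-20) = 1/(6 + 15) - (6 + (-20)²) = 1/21 - (6 + 400) = 1/21 - 1*406 = 1/21 - 406 = -8525/21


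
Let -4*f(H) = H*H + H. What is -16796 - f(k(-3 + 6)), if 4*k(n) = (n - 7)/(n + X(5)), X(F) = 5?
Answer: -4299783/256 ≈ -16796.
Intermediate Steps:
k(n) = (-7 + n)/(4*(5 + n)) (k(n) = ((n - 7)/(n + 5))/4 = ((-7 + n)/(5 + n))/4 = (-7 + n)/(4*(5 + n)))
f(H) = -H/4 - H**2/4 (f(H) = -(H*H + H)/4 = -(H**2 + H)/4 = -(H + H**2)/4 = -H/4 - H**2/4)
-16796 - f(k(-3 + 6)) = -16796 - (-1)*(-7 + (-3 + 6))/(4*(5 + (-3 + 6)))*(1 + (-7 + (-3 + 6))/(4*(5 + (-3 + 6))))/4 = -16796 - (-1)*(-7 + 3)/(4*(5 + 3))*(1 + (-7 + 3)/(4*(5 + 3)))/4 = -16796 - (-1)*(1/4)*(-4)/8*(1 + (1/4)*(-4)/8)/4 = -16796 - (-1)*(1/4)*(1/8)*(-4)*(1 + (1/4)*(1/8)*(-4))/4 = -16796 - (-1)*(-1)*(1 - 1/8)/(4*8) = -16796 - (-1)*(-1)*7/(4*8*8) = -16796 - 1*7/256 = -16796 - 7/256 = -4299783/256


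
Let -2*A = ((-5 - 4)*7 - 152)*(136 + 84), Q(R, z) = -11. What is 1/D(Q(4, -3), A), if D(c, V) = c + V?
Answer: 1/23639 ≈ 4.2303e-5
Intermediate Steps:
A = 23650 (A = -((-5 - 4)*7 - 152)*(136 + 84)/2 = -(-9*7 - 152)*220/2 = -(-63 - 152)*220/2 = -(-215)*220/2 = -1/2*(-47300) = 23650)
D(c, V) = V + c
1/D(Q(4, -3), A) = 1/(23650 - 11) = 1/23639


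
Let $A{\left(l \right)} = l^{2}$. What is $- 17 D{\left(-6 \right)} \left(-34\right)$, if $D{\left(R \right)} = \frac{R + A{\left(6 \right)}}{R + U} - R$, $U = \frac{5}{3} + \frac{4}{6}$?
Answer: $- \frac{13872}{11} \approx -1261.1$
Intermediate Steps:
$U = \frac{7}{3}$ ($U = 5 \cdot \frac{1}{3} + 4 \cdot \frac{1}{6} = \frac{5}{3} + \frac{2}{3} = \frac{7}{3} \approx 2.3333$)
$D{\left(R \right)} = - R + \frac{36 + R}{\frac{7}{3} + R}$ ($D{\left(R \right)} = \frac{R + 6^{2}}{R + \frac{7}{3}} - R = \frac{R + 36}{\frac{7}{3} + R} - R = \frac{36 + R}{\frac{7}{3} + R} - R = - R + \frac{36 + R}{\frac{7}{3} + R}$)
$- 17 D{\left(-6 \right)} \left(-34\right) = - 17 \frac{108 - -24 - 3 \left(-6\right)^{2}}{7 + 3 \left(-6\right)} \left(-34\right) = - 17 \frac{108 + 24 - 108}{7 - 18} \left(-34\right) = - 17 \frac{108 + 24 - 108}{-11} \left(-34\right) = - 17 \left(\left(- \frac{1}{11}\right) 24\right) \left(-34\right) = \left(-17\right) \left(- \frac{24}{11}\right) \left(-34\right) = \frac{408}{11} \left(-34\right) = - \frac{13872}{11}$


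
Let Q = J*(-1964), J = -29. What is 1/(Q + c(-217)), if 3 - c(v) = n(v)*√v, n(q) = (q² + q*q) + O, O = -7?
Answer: 8137/275376969854 + 13453*I*√217/275376969854 ≈ 2.9549e-8 + 7.1965e-7*I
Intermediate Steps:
n(q) = -7 + 2*q² (n(q) = (q² + q*q) - 7 = (q² + q²) - 7 = 2*q² - 7 = -7 + 2*q²)
c(v) = 3 - √v*(-7 + 2*v²) (c(v) = 3 - (-7 + 2*v²)*√v = 3 - √v*(-7 + 2*v²))
Q = 56956 (Q = -29*(-1964) = 56956)
1/(Q + c(-217)) = 1/(56956 + (3 + √(-217)*(7 - 2*(-217)²))) = 1/(56956 + (3 + (I*√217)*(7 - 2*47089))) = 1/(56956 + (3 + (I*√217)*(7 - 94178))) = 1/(56956 + (3 + (I*√217)*(-94171))) = 1/(56956 + (3 - 94171*I*√217)) = 1/(56959 - 94171*I*√217)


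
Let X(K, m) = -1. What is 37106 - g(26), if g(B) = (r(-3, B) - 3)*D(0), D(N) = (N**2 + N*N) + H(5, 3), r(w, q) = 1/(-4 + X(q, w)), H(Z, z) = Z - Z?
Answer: 37106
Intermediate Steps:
H(Z, z) = 0
r(w, q) = -1/5 (r(w, q) = 1/(-4 - 1) = 1/(-5) = -1/5)
D(N) = 2*N**2 (D(N) = (N**2 + N*N) + 0 = (N**2 + N**2) + 0 = 2*N**2 + 0 = 2*N**2)
g(B) = 0 (g(B) = (-1/5 - 3)*(2*0**2) = -32*0/5 = -16/5*0 = 0)
37106 - g(26) = 37106 - 1*0 = 37106 + 0 = 37106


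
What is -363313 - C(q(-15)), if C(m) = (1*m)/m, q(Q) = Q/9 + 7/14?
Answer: -363314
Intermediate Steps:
q(Q) = ½ + Q/9 (q(Q) = Q*(⅑) + 7*(1/14) = Q/9 + ½ = ½ + Q/9)
C(m) = 1 (C(m) = m/m = 1)
-363313 - C(q(-15)) = -363313 - 1*1 = -363313 - 1 = -363314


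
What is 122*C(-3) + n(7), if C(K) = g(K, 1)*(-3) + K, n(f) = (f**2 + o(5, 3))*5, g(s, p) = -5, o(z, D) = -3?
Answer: 1694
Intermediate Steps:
n(f) = -15 + 5*f**2 (n(f) = (f**2 - 3)*5 = (-3 + f**2)*5 = -15 + 5*f**2)
C(K) = 15 + K (C(K) = -5*(-3) + K = 15 + K)
122*C(-3) + n(7) = 122*(15 - 3) + (-15 + 5*7**2) = 122*12 + (-15 + 5*49) = 1464 + (-15 + 245) = 1464 + 230 = 1694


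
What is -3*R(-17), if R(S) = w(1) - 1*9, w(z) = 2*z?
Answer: 21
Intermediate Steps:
R(S) = -7 (R(S) = 2*1 - 1*9 = 2 - 9 = -7)
-3*R(-17) = -3*(-7) = 21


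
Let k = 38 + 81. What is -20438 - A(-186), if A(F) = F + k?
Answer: -20371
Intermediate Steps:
k = 119
A(F) = 119 + F (A(F) = F + 119 = 119 + F)
-20438 - A(-186) = -20438 - (119 - 186) = -20438 - 1*(-67) = -20438 + 67 = -20371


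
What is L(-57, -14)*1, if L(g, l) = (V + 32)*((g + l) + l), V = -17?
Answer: -1275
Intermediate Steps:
L(g, l) = 15*g + 30*l (L(g, l) = (-17 + 32)*((g + l) + l) = 15*(g + 2*l) = 15*g + 30*l)
L(-57, -14)*1 = (15*(-57) + 30*(-14))*1 = (-855 - 420)*1 = -1275*1 = -1275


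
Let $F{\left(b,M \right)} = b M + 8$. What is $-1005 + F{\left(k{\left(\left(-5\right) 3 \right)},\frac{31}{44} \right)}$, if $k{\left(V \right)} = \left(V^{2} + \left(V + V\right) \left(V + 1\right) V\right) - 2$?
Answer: $- \frac{232255}{44} \approx -5278.5$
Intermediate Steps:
$k{\left(V \right)} = -2 + V^{2} + 2 V^{2} \left(1 + V\right)$ ($k{\left(V \right)} = \left(V^{2} + 2 V \left(1 + V\right) V\right) - 2 = \left(V^{2} + 2 V^{2} \left(1 + V\right)\right) - 2 = -2 + V^{2} + 2 V^{2} \left(1 + V\right)$)
$F{\left(b,M \right)} = 8 + M b$ ($F{\left(b,M \right)} = M b + 8 = 8 + M b$)
$-1005 + F{\left(k{\left(\left(-5\right) 3 \right)},\frac{31}{44} \right)} = -1005 + \left(8 + \frac{31}{44} \left(-2 + 2 \left(\left(-5\right) 3\right)^{3} + 3 \left(\left(-5\right) 3\right)^{2}\right)\right) = -1005 + \left(8 + 31 \cdot \frac{1}{44} \left(-2 + 2 \left(-15\right)^{3} + 3 \left(-15\right)^{2}\right)\right) = -1005 + \left(8 + \frac{31 \left(-2 + 2 \left(-3375\right) + 3 \cdot 225\right)}{44}\right) = -1005 + \left(8 + \frac{31 \left(-2 - 6750 + 675\right)}{44}\right) = -1005 + \left(8 + \frac{31}{44} \left(-6077\right)\right) = -1005 + \left(8 - \frac{188387}{44}\right) = -1005 - \frac{188035}{44} = - \frac{232255}{44}$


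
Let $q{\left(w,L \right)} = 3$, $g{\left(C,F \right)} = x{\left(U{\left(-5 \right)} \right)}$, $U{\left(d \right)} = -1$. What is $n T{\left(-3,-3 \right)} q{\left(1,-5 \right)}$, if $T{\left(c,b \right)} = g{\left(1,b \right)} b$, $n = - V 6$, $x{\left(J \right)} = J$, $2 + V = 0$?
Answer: $108$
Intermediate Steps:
$V = -2$ ($V = -2 + 0 = -2$)
$g{\left(C,F \right)} = -1$
$n = 12$ ($n = \left(-1\right) \left(-2\right) 6 = 2 \cdot 6 = 12$)
$T{\left(c,b \right)} = - b$
$n T{\left(-3,-3 \right)} q{\left(1,-5 \right)} = 12 \left(\left(-1\right) \left(-3\right)\right) 3 = 12 \cdot 3 \cdot 3 = 36 \cdot 3 = 108$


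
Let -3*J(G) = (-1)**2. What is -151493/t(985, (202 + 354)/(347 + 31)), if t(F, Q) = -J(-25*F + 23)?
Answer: -454479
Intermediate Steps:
J(G) = -1/3 (J(G) = -1/3*(-1)**2 = -1/3*1 = -1/3)
t(F, Q) = 1/3 (t(F, Q) = -1*(-1/3) = 1/3)
-151493/t(985, (202 + 354)/(347 + 31)) = -151493/1/3 = -151493*3 = -454479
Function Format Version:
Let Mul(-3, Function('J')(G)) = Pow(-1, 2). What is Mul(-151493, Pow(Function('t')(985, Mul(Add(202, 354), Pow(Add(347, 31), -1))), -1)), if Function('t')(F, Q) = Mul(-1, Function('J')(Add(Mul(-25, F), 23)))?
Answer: -454479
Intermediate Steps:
Function('J')(G) = Rational(-1, 3) (Function('J')(G) = Mul(Rational(-1, 3), Pow(-1, 2)) = Mul(Rational(-1, 3), 1) = Rational(-1, 3))
Function('t')(F, Q) = Rational(1, 3) (Function('t')(F, Q) = Mul(-1, Rational(-1, 3)) = Rational(1, 3))
Mul(-151493, Pow(Function('t')(985, Mul(Add(202, 354), Pow(Add(347, 31), -1))), -1)) = Mul(-151493, Pow(Rational(1, 3), -1)) = Mul(-151493, 3) = -454479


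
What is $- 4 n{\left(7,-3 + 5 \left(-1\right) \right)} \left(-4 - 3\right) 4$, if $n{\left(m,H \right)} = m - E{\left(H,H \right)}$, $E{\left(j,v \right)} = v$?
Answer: $1680$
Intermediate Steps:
$n{\left(m,H \right)} = m - H$
$- 4 n{\left(7,-3 + 5 \left(-1\right) \right)} \left(-4 - 3\right) 4 = - 4 \left(7 - \left(-3 + 5 \left(-1\right)\right)\right) \left(-4 - 3\right) 4 = - 4 \left(7 - \left(-3 - 5\right)\right) \left(\left(-7\right) 4\right) = - 4 \left(7 - -8\right) \left(-28\right) = - 4 \left(7 + 8\right) \left(-28\right) = \left(-4\right) 15 \left(-28\right) = \left(-60\right) \left(-28\right) = 1680$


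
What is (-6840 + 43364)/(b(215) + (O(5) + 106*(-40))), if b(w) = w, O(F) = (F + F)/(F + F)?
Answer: -9131/1006 ≈ -9.0765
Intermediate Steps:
O(F) = 1 (O(F) = (2*F)/((2*F)) = (2*F)*(1/(2*F)) = 1)
(-6840 + 43364)/(b(215) + (O(5) + 106*(-40))) = (-6840 + 43364)/(215 + (1 + 106*(-40))) = 36524/(215 + (1 - 4240)) = 36524/(215 - 4239) = 36524/(-4024) = 36524*(-1/4024) = -9131/1006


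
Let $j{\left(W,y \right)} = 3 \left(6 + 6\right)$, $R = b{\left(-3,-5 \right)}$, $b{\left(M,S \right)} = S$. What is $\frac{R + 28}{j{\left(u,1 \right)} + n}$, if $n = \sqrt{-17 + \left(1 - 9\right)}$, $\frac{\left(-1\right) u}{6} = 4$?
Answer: $\frac{828}{1321} - \frac{115 i}{1321} \approx 0.6268 - 0.087055 i$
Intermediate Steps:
$R = -5$
$u = -24$ ($u = \left(-6\right) 4 = -24$)
$n = 5 i$ ($n = \sqrt{-17 - 8} = \sqrt{-25} = 5 i \approx 5.0 i$)
$j{\left(W,y \right)} = 36$ ($j{\left(W,y \right)} = 3 \cdot 12 = 36$)
$\frac{R + 28}{j{\left(u,1 \right)} + n} = \frac{-5 + 28}{36 + 5 i} = 23 \frac{36 - 5 i}{1321} = \frac{23 \left(36 - 5 i\right)}{1321}$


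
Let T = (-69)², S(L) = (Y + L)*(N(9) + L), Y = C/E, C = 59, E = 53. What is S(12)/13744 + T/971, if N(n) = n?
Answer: 3482236497/707307472 ≈ 4.9232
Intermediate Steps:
Y = 59/53 ≈ 1.1132
S(L) = (9 + L)*(59/53 + L) (S(L) = (59/53 + L)*(9 + L) = (9 + L)*(59/53 + L))
T = 4761
S(12)/13744 + T/971 = (531/53 + 12² + (536/53)*12)/13744 + 4761/971 = (531/53 + 144 + 6432/53)*(1/13744) + 4761*(1/971) = (14595/53)*(1/13744) + 4761/971 = 14595/728432 + 4761/971 = 3482236497/707307472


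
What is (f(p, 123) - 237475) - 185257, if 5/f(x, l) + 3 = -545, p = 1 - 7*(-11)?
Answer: -231657141/548 ≈ -4.2273e+5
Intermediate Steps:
p = 78 (p = 1 + 77 = 78)
f(x, l) = -5/548 (f(x, l) = 5/(-3 - 545) = 5/(-548) = 5*(-1/548) = -5/548)
(f(p, 123) - 237475) - 185257 = (-5/548 - 237475) - 185257 = -130136305/548 - 185257 = -231657141/548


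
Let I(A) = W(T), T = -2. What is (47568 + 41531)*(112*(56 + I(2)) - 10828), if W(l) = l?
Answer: -425893220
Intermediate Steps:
I(A) = -2
(47568 + 41531)*(112*(56 + I(2)) - 10828) = (47568 + 41531)*(112*(56 - 2) - 10828) = 89099*(112*54 - 10828) = 89099*(6048 - 10828) = 89099*(-4780) = -425893220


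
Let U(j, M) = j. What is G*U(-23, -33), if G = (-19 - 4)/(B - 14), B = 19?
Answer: 529/5 ≈ 105.80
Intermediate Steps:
G = -23/5 (G = (-19 - 4)/(19 - 14) = -23/5 ≈ -4.6000)
G*U(-23, -33) = -23/5*(-23) = 529/5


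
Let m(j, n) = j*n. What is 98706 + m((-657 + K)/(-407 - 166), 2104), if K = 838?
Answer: 56177714/573 ≈ 98041.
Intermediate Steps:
98706 + m((-657 + K)/(-407 - 166), 2104) = 98706 + ((-657 + 838)/(-407 - 166))*2104 = 98706 + (181/(-573))*2104 = 98706 + (181*(-1/573))*2104 = 98706 - 181/573*2104 = 98706 - 380824/573 = 56177714/573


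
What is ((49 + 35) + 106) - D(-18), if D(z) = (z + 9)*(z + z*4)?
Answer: -620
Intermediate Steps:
D(z) = 5*z*(9 + z) (D(z) = (9 + z)*(z + 4*z) = (9 + z)*(5*z) = 5*z*(9 + z))
((49 + 35) + 106) - D(-18) = ((49 + 35) + 106) - 5*(-18)*(9 - 18) = (84 + 106) - 5*(-18)*(-9) = 190 - 1*810 = 190 - 810 = -620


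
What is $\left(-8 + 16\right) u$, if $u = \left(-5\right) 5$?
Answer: $-200$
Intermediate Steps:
$u = -25$
$\left(-8 + 16\right) u = \left(-8 + 16\right) \left(-25\right) = 8 \left(-25\right) = -200$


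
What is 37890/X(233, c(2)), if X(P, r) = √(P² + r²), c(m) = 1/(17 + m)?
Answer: 71991*√19598330/1959833 ≈ 162.62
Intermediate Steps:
37890/X(233, c(2)) = 37890/(√(233² + (1/(17 + 2))²)) = 37890/(√(54289 + (1/19)²)) = 37890/(√(54289 + 1/361)) = 37890/(√(19598330/361)) = 37890/((√19598330/19)) = 37890*(19*√19598330/19598330) = 71991*√19598330/1959833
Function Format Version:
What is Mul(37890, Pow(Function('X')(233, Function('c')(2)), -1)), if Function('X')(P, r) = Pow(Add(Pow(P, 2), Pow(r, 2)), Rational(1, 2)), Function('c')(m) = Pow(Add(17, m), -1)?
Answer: Mul(Rational(71991, 1959833), Pow(19598330, Rational(1, 2))) ≈ 162.62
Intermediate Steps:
Mul(37890, Pow(Function('X')(233, Function('c')(2)), -1)) = Mul(37890, Pow(Pow(Add(Pow(233, 2), Pow(Pow(Add(17, 2), -1), 2)), Rational(1, 2)), -1)) = Mul(37890, Pow(Pow(Add(54289, Pow(Pow(19, -1), 2)), Rational(1, 2)), -1)) = Mul(37890, Pow(Pow(Add(54289, Pow(Rational(1, 19), 2)), Rational(1, 2)), -1)) = Mul(37890, Pow(Pow(Add(54289, Rational(1, 361)), Rational(1, 2)), -1)) = Mul(37890, Pow(Pow(Rational(19598330, 361), Rational(1, 2)), -1)) = Mul(37890, Pow(Mul(Rational(1, 19), Pow(19598330, Rational(1, 2))), -1)) = Mul(37890, Mul(Rational(19, 19598330), Pow(19598330, Rational(1, 2)))) = Mul(Rational(71991, 1959833), Pow(19598330, Rational(1, 2)))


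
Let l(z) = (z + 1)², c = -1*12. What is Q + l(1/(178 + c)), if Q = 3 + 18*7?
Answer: 3582613/27556 ≈ 130.01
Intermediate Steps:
c = -12
Q = 129 (Q = 3 + 126 = 129)
l(z) = (1 + z)²
Q + l(1/(178 + c)) = 129 + (1 + 1/(178 - 12))² = 129 + (1 + 1/166)² = 129 + (167/166)² = 129 + 27889/27556 = 3582613/27556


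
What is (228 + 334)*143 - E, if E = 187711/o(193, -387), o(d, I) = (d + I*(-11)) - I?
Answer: 388542631/4837 ≈ 80327.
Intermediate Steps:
o(d, I) = d - 12*I (o(d, I) = (d - 11*I) - I = d - 12*I)
E = 187711/4837 (E = 187711/(193 - 12*(-387)) = 187711/(193 + 4644) = 187711/4837 ≈ 38.807)
(228 + 334)*143 - E = (228 + 334)*143 - 1*187711/4837 = 562*143 - 187711/4837 = 80366 - 187711/4837 = 388542631/4837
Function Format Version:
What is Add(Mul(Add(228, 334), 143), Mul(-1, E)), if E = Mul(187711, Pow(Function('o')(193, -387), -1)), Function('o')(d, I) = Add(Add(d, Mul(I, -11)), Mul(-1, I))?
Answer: Rational(388542631, 4837) ≈ 80327.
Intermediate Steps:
Function('o')(d, I) = Add(d, Mul(-12, I)) (Function('o')(d, I) = Add(Add(d, Mul(-11, I)), Mul(-1, I)) = Add(d, Mul(-12, I)))
E = Rational(187711, 4837) (E = Mul(187711, Pow(Add(193, Mul(-12, -387)), -1)) = Mul(187711, Pow(Add(193, 4644), -1)) = Mul(187711, Pow(4837, -1)) = Mul(187711, Rational(1, 4837)) = Rational(187711, 4837) ≈ 38.807)
Add(Mul(Add(228, 334), 143), Mul(-1, E)) = Add(Mul(Add(228, 334), 143), Mul(-1, Rational(187711, 4837))) = Add(Mul(562, 143), Rational(-187711, 4837)) = Add(80366, Rational(-187711, 4837)) = Rational(388542631, 4837)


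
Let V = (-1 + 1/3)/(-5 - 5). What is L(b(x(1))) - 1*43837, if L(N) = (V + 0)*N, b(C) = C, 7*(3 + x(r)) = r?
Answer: -920581/21 ≈ -43837.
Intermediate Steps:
x(r) = -3 + r/7
V = 1/15 (V = (-1 + ⅓)/(-10) = -⅔*(-⅒) = 1/15 ≈ 0.066667)
L(N) = N/15 (L(N) = (1/15 + 0)*N = N/15)
L(b(x(1))) - 1*43837 = (-3 + (⅐)*1)/15 - 1*43837 = (-3 + ⅐)/15 - 43837 = (1/15)*(-20/7) - 43837 = -4/21 - 43837 = -920581/21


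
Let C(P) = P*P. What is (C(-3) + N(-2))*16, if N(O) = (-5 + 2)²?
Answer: 288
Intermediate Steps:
C(P) = P²
N(O) = 9 (N(O) = (-3)² = 9)
(C(-3) + N(-2))*16 = ((-3)² + 9)*16 = (9 + 9)*16 = 18*16 = 288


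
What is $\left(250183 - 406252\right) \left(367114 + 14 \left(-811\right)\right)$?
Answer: $-55523107440$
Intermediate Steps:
$\left(250183 - 406252\right) \left(367114 + 14 \left(-811\right)\right) = - 156069 \left(367114 - 11354\right) = \left(-156069\right) 355760 = -55523107440$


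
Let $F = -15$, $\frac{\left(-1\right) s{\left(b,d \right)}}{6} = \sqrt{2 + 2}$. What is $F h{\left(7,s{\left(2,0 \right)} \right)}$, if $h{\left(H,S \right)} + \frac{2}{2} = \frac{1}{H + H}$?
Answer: $\frac{195}{14} \approx 13.929$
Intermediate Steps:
$s{\left(b,d \right)} = -12$ ($s{\left(b,d \right)} = - 6 \sqrt{2 + 2} = - 6 \sqrt{4} = \left(-6\right) 2 = -12$)
$h{\left(H,S \right)} = -1 + \frac{1}{2 H}$ ($h{\left(H,S \right)} = -1 + \frac{1}{H + H} = -1 + \frac{1}{2 H}$)
$F h{\left(7,s{\left(2,0 \right)} \right)} = - 15 \frac{\frac{1}{2} - 7}{7} = - 15 \cdot \frac{1}{7} \left(- \frac{13}{2}\right) = \left(-15\right) \left(- \frac{13}{14}\right) = \frac{195}{14}$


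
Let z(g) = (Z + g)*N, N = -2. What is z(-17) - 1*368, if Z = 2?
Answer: -338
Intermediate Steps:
z(g) = -4 - 2*g (z(g) = (2 + g)*(-2) = -4 - 2*g)
z(-17) - 1*368 = (-4 - 2*(-17)) - 1*368 = (-4 + 34) - 368 = 30 - 368 = -338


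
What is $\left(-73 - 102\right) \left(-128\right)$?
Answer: $22400$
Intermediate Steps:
$\left(-73 - 102\right) \left(-128\right) = \left(-175\right) \left(-128\right) = 22400$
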